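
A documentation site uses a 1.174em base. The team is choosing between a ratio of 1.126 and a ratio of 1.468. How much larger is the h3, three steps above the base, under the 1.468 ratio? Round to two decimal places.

2.04em

At 1.126: 1.174 × 1.126³ = 1.6760em
At 1.468: 1.174 × 1.468³ = 3.7140em
Difference: 3.7140 − 1.6760 = 2.0380em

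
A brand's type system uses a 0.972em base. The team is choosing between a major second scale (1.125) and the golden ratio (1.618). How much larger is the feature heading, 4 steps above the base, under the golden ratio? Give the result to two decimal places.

Major second: 0.972 × 1.125⁴ = 1.5570em
Golden ratio: 0.972 × 1.618⁴ = 6.6616em
Difference: 6.6616 − 1.5570 = 5.1046em

5.10em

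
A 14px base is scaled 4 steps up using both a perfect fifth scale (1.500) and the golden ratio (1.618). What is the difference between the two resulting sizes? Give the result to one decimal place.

Perfect fifth: 14.0 × 1.500⁴ = 70.875px
Golden ratio: 14.0 × 1.618⁴ = 95.949px
Difference: 95.949 − 70.875 = 25.074px

25.1px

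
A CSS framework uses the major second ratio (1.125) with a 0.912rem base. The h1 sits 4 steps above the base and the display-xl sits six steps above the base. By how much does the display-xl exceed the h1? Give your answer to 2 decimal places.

Step 4: 0.912 × 1.125⁴ = 1.4608rem
Step 6: 0.912 × 1.125⁶ = 1.8489rem
Difference: 1.8489 − 1.4608 = 0.3881rem

0.39rem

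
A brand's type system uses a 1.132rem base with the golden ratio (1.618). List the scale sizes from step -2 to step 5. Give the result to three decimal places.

Step -2: 1.132 ÷ 1.618² = 0.432
Step -1: 1.132 ÷ 1.618 = 0.700
Step 0: 1.132rem
Step 1: 1.132 × 1.618 = 1.832
Step 2: 1.132 × 1.618² = 2.963
Step 3: 1.132 × 1.618³ = 4.795
Step 4: 1.132 × 1.618⁴ = 7.758
Step 5: 1.132 × 1.618⁵ = 12.553

0.432rem, 0.700rem, 1.132rem, 1.832rem, 2.963rem, 4.795rem, 7.758rem, 12.553rem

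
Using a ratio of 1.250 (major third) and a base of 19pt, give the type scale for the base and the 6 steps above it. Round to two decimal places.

Step 0: 19pt
Step 1: 19.0 × 1.250 = 23.75
Step 2: 19.0 × 1.250² = 29.69
Step 3: 19.0 × 1.250³ = 37.11
Step 4: 19.0 × 1.250⁴ = 46.39
Step 5: 19.0 × 1.250⁵ = 57.98
Step 6: 19.0 × 1.250⁶ = 72.48

19.00pt, 23.75pt, 29.69pt, 37.11pt, 46.39pt, 57.98pt, 72.48pt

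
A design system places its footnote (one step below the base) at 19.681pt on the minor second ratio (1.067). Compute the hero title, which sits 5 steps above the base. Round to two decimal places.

29.04pt

19.681 × 1.067⁶ = 19.681 × 1.47566 ≈ 29.042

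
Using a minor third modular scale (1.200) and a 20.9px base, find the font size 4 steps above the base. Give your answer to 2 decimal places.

43.34px

A modular type scale is a geometric sequence: sizeₙ = base × rⁿ.
20.9 × 1.200⁴ = 20.9 × 2.07360 ≈ 43.34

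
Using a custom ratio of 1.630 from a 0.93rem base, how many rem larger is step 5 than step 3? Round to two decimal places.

Step 3: 0.93 × 1.630³ = 4.0276rem
Step 5: 0.93 × 1.630⁵ = 10.7009rem
Difference: 10.7009 − 4.0276 = 6.6733rem

6.67rem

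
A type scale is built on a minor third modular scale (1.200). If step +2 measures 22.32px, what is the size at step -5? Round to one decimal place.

6.2px

Moving from step +2 to step -5 is 7 steps down, so divide by r⁷.
22.32 ÷ 1.200⁷ = 22.32 ÷ 3.58318 ≈ 6.229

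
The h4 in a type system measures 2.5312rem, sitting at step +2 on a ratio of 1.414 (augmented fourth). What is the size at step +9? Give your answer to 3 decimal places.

28.607rem

Moving from step +2 to step +9 is 7 steps up, so multiply by r⁷.
2.5312 × 1.414⁷ = 2.5312 × 11.30175 ≈ 28.607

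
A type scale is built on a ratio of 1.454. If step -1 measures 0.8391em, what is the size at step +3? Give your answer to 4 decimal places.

Moving from step -1 to step +3 is 4 steps up, so multiply by r⁴.
0.8391 × 1.454⁴ = 0.8391 × 4.46949 ≈ 3.7503

3.7503em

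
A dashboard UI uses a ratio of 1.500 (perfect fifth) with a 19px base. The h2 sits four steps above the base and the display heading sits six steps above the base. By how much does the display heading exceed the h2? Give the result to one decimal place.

Step 4: 19.0 × 1.500⁴ = 96.188px
Step 6: 19.0 × 1.500⁶ = 216.422px
Difference: 216.422 − 96.188 = 120.234px

120.2px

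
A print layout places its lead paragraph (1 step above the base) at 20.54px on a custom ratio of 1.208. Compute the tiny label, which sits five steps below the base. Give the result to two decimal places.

6.61px

Moving from step +1 to step -5 is 6 steps down, so divide by r⁶.
20.54 ÷ 1.208⁶ = 20.54 ÷ 3.10743 ≈ 6.610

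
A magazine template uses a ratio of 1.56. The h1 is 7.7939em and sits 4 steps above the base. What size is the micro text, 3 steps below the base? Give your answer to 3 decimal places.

0.347em

Moving from step +4 to step -3 is 7 steps down, so divide by r⁷.
7.7939 ÷ 1.56⁷ = 7.7939 ÷ 22.48393 ≈ 0.347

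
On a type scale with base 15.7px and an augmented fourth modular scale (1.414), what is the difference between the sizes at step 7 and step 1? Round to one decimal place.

155.2px

Step 1: 15.7 × 1.414 = 22.200px
Step 7: 15.7 × 1.414⁷ = 177.438px
Difference: 177.438 − 22.200 = 155.238px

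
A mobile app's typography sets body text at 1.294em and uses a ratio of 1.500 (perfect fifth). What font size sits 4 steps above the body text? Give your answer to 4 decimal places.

6.5509em

A modular type scale is a geometric sequence: sizeₙ = base × rⁿ.
1.294 × 1.500⁴ = 1.294 × 5.06250 ≈ 6.5509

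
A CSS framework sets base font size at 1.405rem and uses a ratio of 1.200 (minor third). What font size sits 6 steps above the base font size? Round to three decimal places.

4.195rem

A modular type scale is a geometric sequence: sizeₙ = base × rⁿ.
1.405 × 1.200⁶ = 1.405 × 2.98598 ≈ 4.195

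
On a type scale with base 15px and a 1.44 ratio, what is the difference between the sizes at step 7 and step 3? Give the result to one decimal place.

Step 3: 15.0 × 1.44³ = 44.790px
Step 7: 15.0 × 1.44⁷ = 192.588px
Difference: 192.588 − 44.790 = 147.798px

147.8px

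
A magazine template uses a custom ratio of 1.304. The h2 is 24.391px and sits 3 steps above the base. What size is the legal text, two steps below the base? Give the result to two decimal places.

6.47px

24.391 ÷ 1.304⁵ = 24.391 ÷ 3.77040 ≈ 6.469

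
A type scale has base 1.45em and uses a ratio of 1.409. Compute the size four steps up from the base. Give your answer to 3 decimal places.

1.45 × 1.409⁴ = 1.45 × 3.94134 ≈ 5.715

5.715em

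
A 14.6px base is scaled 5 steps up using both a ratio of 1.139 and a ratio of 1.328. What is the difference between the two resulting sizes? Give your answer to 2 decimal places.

32.32px

At 1.139: 14.6 × 1.139⁵ = 27.9880px
At 1.328: 14.6 × 1.328⁵ = 60.3036px
Difference: 60.3036 − 27.9880 = 32.3156px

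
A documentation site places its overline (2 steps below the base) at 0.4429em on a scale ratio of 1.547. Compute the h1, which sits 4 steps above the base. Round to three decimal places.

6.071em

0.4429 × 1.547⁶ = 0.4429 × 13.70698 ≈ 6.071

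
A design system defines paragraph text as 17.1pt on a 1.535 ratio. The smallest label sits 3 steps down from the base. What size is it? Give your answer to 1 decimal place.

Each step on a modular scale multiplies by the ratio, so the size n steps from the base is base × ratioⁿ.
17.1 ÷ 1.535³ = 17.1 ÷ 3.61681 ≈ 4.73

4.7pt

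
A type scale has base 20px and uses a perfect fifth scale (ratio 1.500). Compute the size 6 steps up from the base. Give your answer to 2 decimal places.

20.0 × 1.500⁶ = 20.0 × 11.39062 ≈ 227.81

227.81px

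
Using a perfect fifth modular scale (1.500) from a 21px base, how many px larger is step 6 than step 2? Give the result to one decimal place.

Step 2: 21.0 × 1.500² = 47.250px
Step 6: 21.0 × 1.500⁶ = 239.203px
Difference: 239.203 − 47.250 = 191.953px

192.0px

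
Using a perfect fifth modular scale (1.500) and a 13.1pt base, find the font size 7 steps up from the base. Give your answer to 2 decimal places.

223.83pt

Each step on a modular scale multiplies by the ratio, so the size n steps from the base is base × ratioⁿ.
13.1 × 1.500⁷ = 13.1 × 17.08594 ≈ 223.83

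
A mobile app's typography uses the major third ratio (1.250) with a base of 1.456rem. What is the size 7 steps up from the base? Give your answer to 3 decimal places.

6.943rem

1.456 × 1.250⁷ = 1.456 × 4.76837 ≈ 6.943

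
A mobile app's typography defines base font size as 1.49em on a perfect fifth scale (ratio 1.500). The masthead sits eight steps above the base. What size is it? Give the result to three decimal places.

38.187em

1.49 × 1.500⁸ = 1.49 × 25.62891 ≈ 38.187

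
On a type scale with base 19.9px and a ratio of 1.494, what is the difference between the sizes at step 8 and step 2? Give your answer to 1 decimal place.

Step 2: 19.9 × 1.494² = 44.418px
Step 8: 19.9 × 1.494⁸ = 493.921px
Difference: 493.921 − 44.418 = 449.503px

449.5px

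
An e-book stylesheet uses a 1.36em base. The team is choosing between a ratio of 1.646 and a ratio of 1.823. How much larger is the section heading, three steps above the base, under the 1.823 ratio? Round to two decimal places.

At 1.646: 1.36 × 1.646³ = 6.0650em
At 1.823: 1.36 × 1.823³ = 8.2395em
Difference: 8.2395 − 6.0650 = 2.1745em

2.17em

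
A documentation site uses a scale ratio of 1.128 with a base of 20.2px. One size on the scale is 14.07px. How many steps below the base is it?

1.128ⁿ = 20.2 / 14.07 = 1.4357
n = ln(1.4357) / ln(1.128) = 0.3616 / 0.1204 ≈ 3.00

3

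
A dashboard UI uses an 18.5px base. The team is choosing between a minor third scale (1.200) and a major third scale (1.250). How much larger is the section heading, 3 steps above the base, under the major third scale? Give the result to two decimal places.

4.16px

Minor third: 18.5 × 1.200³ = 31.9680px
Major third: 18.5 × 1.250³ = 36.1328px
Difference: 36.1328 − 31.9680 = 4.1648px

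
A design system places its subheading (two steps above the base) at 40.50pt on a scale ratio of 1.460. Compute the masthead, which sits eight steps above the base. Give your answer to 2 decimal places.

392.26pt

The gap is 8 − (2) = 6 steps, so the factor is 1.460^6.
40.50 × 1.460⁶ = 40.50 × 9.68539 ≈ 392.258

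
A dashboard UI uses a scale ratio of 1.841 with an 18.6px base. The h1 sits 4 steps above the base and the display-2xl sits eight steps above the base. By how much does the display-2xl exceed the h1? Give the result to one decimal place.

Step 4: 18.6 × 1.841⁴ = 213.662px
Step 8: 18.6 × 1.841⁸ = 2454.388px
Difference: 2454.388 − 213.662 = 2240.726px

2240.7px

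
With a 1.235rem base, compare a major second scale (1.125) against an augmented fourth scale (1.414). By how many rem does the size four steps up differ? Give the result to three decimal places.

Major second: 1.235 × 1.125⁴ = 1.97823rem
Augmented fourth: 1.235 × 1.414⁴ = 4.93702rem
Difference: 4.93702 − 1.97823 = 2.95879rem

2.959rem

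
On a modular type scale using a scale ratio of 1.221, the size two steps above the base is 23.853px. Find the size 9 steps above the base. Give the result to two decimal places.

Moving from step +2 to step +9 is 7 steps up, so multiply by r⁷.
23.853 × 1.221⁷ = 23.853 × 4.04585 ≈ 96.506

96.51px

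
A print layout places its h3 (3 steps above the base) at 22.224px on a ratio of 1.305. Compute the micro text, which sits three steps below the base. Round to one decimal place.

4.5px

The gap is -3 − (3) = -6 steps, so the factor is 1.305^-6.
22.224 ÷ 1.305⁶ = 22.224 ÷ 4.93927 ≈ 4.499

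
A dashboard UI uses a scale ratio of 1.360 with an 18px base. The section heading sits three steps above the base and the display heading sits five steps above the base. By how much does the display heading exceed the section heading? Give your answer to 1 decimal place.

38.5px

Step 3: 18.0 × 1.360³ = 45.278px
Step 5: 18.0 × 1.360⁵ = 83.747px
Difference: 83.747 − 45.278 = 38.469px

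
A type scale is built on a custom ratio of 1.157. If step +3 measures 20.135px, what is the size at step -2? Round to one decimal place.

9.7px

20.135 ÷ 1.157⁵ = 20.135 ÷ 2.07332 ≈ 9.711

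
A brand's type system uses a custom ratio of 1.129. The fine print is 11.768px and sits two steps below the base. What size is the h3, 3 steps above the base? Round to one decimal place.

21.6px

11.768 × 1.129⁵ = 11.768 × 1.83430 ≈ 21.586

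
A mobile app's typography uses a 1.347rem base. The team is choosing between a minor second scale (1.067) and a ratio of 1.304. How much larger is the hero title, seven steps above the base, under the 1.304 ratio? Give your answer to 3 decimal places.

6.515rem

Minor second: 1.347 × 1.067⁷ = 2.12089rem
At 1.304: 1.347 × 1.304⁷ = 8.63596rem
Difference: 8.63596 − 2.12089 = 6.51507rem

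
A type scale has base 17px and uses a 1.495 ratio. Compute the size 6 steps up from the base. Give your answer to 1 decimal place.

17.0 × 1.495⁶ = 17.0 × 11.16470 ≈ 189.80

189.8px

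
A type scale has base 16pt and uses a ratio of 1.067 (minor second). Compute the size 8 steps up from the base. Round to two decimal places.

Every step multiplies by the scale ratio.
16.0 × 1.067⁸ = 16.0 × 1.68002 ≈ 26.88

26.88pt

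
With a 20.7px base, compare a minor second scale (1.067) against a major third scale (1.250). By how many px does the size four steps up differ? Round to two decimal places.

Minor second: 20.7 × 1.067⁴ = 26.8305px
Major third: 20.7 × 1.250⁴ = 50.5371px
Difference: 50.5371 − 26.8305 = 23.7066px

23.71px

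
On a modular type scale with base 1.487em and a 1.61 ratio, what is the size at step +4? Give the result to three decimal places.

9.991em

1.487 × 1.61⁴ = 1.487 × 6.71898 ≈ 9.991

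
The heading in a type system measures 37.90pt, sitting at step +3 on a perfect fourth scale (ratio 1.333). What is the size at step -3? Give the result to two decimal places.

37.90 ÷ 1.333⁶ = 37.90 ÷ 5.61023 ≈ 6.756

6.76pt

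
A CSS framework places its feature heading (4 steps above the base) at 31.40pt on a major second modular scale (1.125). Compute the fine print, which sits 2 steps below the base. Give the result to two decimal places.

15.49pt

The gap is -2 − (4) = -6 steps, so the factor is 1.125^-6.
31.40 ÷ 1.125⁶ = 31.40 ÷ 2.02729 ≈ 15.489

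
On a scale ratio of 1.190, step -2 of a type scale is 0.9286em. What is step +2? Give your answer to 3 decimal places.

0.9286 × 1.190⁴ = 0.9286 × 2.00534 ≈ 1.862

1.862em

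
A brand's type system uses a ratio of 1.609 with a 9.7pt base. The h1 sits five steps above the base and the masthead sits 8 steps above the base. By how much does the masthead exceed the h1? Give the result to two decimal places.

331.13pt

Step 5: 9.7 × 1.609⁵ = 104.6049pt
Step 8: 9.7 × 1.609⁸ = 435.7326pt
Difference: 435.7326 − 104.6049 = 331.1277pt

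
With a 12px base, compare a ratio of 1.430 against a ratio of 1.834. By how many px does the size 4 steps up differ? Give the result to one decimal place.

85.6px

At 1.430: 12.0 × 1.430⁴ = 50.179px
At 1.834: 12.0 × 1.834⁴ = 135.762px
Difference: 135.762 − 50.179 = 85.583px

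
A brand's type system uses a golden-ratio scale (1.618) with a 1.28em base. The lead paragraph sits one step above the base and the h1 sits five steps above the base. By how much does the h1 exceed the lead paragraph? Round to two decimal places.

12.12em

Step 1: 1.28 × 1.618 = 2.0710em
Step 5: 1.28 × 1.618⁵ = 14.1939em
Difference: 14.1939 − 2.0710 = 12.1229em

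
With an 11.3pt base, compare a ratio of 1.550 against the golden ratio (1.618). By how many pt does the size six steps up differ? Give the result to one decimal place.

At 1.550: 11.3 × 1.550⁶ = 156.700pt
Golden ratio: 11.3 × 1.618⁶ = 202.745pt
Difference: 202.745 − 156.700 = 46.045pt

46.0pt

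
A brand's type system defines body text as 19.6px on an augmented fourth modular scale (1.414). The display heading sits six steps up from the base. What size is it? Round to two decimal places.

Every step multiplies by the scale ratio.
19.6 × 1.414⁶ = 19.6 × 7.99275 ≈ 156.66

156.66px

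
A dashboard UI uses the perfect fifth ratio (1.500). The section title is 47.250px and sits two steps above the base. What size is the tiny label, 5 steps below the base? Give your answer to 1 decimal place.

2.8px

Moving from step +2 to step -5 is 7 steps down, so divide by r⁷.
47.250 ÷ 1.500⁷ = 47.250 ÷ 17.08594 ≈ 2.765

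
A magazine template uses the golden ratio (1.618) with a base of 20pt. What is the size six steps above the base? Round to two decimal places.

358.84pt

A modular type scale is a geometric sequence: sizeₙ = base × rⁿ.
20.0 × 1.618⁶ = 20.0 × 17.94201 ≈ 358.84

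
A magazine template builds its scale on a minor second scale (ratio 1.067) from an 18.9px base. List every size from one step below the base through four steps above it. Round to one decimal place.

17.7px, 18.9px, 20.2px, 21.5px, 23.0px, 24.5px

Step -1: 18.9 ÷ 1.067 = 17.7
Step 0: 18.9px
Step 1: 18.9 × 1.067 = 20.2
Step 2: 18.9 × 1.067² = 21.5
Step 3: 18.9 × 1.067³ = 23.0
Step 4: 18.9 × 1.067⁴ = 24.5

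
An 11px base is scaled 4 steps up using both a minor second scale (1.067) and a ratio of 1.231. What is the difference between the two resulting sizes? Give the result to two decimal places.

Minor second: 11.0 × 1.067⁴ = 14.2577px
At 1.231: 11.0 × 1.231⁴ = 25.2595px
Difference: 25.2595 − 14.2577 = 11.0018px

11.00px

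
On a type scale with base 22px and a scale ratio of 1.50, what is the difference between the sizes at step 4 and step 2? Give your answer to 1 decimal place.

Step 2: 22.0 × 1.50² = 49.500px
Step 4: 22.0 × 1.50⁴ = 111.375px
Difference: 111.375 − 49.500 = 61.875px

61.9px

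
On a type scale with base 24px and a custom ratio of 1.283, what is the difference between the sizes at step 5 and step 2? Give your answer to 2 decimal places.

Step 2: 24.0 × 1.283² = 39.5061px
Step 5: 24.0 × 1.283⁵ = 83.4343px
Difference: 83.4343 − 39.5061 = 43.9282px

43.93px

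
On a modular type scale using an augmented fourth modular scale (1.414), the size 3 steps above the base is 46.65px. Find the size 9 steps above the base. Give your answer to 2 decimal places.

372.86px

46.65 × 1.414⁶ = 46.65 × 7.99275 ≈ 372.862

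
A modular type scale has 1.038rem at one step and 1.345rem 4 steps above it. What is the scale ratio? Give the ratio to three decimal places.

1.067

The ratio satisfies 1.038 × r⁴ = 1.345, so r = (1.345 / 1.038)^(1/4).
r = 1.2958^(1/4) ≈ 1.0669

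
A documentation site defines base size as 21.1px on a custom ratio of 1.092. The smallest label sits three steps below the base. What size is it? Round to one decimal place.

16.2px

21.1 ÷ 1.092³ = 21.1 ÷ 1.30217 ≈ 16.20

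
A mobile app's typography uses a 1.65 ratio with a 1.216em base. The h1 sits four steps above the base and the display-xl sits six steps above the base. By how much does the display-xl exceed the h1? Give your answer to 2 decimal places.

Step 4: 1.216 × 1.65⁴ = 9.0130em
Step 6: 1.216 × 1.65⁶ = 24.5379em
Difference: 24.5379 − 9.0130 = 15.5249em

15.52em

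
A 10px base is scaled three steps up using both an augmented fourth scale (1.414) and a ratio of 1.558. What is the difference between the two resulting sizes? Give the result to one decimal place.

9.5px

Augmented fourth: 10.0 × 1.414³ = 28.271px
At 1.558: 10.0 × 1.558³ = 37.818px
Difference: 37.818 − 28.271 = 9.547px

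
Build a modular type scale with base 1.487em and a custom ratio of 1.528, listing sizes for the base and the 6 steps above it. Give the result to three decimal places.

1.487em, 2.272em, 3.472em, 5.305em, 8.106em, 12.386em, 18.926em

Step 0: 1.487em
Step 1: 1.487 × 1.528 = 2.272
Step 2: 1.487 × 1.528² = 3.472
Step 3: 1.487 × 1.528³ = 5.305
Step 4: 1.487 × 1.528⁴ = 8.106
Step 5: 1.487 × 1.528⁵ = 12.386
Step 6: 1.487 × 1.528⁶ = 18.926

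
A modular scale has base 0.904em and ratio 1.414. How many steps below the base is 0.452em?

2

1.414ⁿ = 0.904 / 0.452 = 2.0000
n = ln(2.0000) / ln(1.414) = 0.6931 / 0.3464 ≈ 2.00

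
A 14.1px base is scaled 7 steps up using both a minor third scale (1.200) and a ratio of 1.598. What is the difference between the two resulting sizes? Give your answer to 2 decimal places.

324.67px

Minor third: 14.1 × 1.200⁷ = 50.5228px
At 1.598: 14.1 × 1.598⁷ = 375.1946px
Difference: 375.1946 − 50.5228 = 324.6718px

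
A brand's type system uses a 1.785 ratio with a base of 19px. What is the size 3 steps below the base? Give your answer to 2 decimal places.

3.34px

A modular type scale is a geometric sequence: sizeₙ = base × rⁿ.
19.0 ÷ 1.785³ = 19.0 ÷ 5.68741 ≈ 3.34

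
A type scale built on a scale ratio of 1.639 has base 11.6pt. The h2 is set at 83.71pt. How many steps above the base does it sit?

1.639ⁿ = 83.71 / 11.6 = 7.2164
n = ln(7.2164) / ln(1.639) = 1.9764 / 0.4941 ≈ 4.00

4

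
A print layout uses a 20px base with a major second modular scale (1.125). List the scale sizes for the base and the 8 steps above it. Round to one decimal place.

Step 0: 20px
Step 1: 20.0 × 1.125 = 22.5
Step 2: 20.0 × 1.125² = 25.3
Step 3: 20.0 × 1.125³ = 28.5
Step 4: 20.0 × 1.125⁴ = 32.0
Step 5: 20.0 × 1.125⁵ = 36.0
Step 6: 20.0 × 1.125⁶ = 40.5
Step 7: 20.0 × 1.125⁷ = 45.6
Step 8: 20.0 × 1.125⁸ = 51.3

20.0px, 22.5px, 25.3px, 28.5px, 32.0px, 36.0px, 40.5px, 45.6px, 51.3px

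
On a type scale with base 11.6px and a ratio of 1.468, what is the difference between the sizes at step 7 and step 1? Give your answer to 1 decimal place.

Step 1: 11.6 × 1.468 = 17.029px
Step 7: 11.6 × 1.468⁷ = 170.428px
Difference: 170.428 − 17.029 = 153.399px

153.4px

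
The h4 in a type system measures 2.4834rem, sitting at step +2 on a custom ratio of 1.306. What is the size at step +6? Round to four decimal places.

The gap is 6 − (2) = 4 steps, so the factor is 1.306^4.
2.4834 × 1.306⁴ = 2.4834 × 2.90919 ≈ 7.2247

7.2247rem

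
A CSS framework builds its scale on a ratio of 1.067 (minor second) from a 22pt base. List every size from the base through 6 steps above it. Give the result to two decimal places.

Step 0: 22pt
Step 1: 22.0 × 1.067 = 23.47
Step 2: 22.0 × 1.067² = 25.05
Step 3: 22.0 × 1.067³ = 26.72
Step 4: 22.0 × 1.067⁴ = 28.52
Step 5: 22.0 × 1.067⁵ = 30.43
Step 6: 22.0 × 1.067⁶ = 32.46

22.00pt, 23.47pt, 25.05pt, 26.72pt, 28.52pt, 30.43pt, 32.46pt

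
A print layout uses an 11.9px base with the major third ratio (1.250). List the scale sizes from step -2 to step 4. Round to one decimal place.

7.6px, 9.5px, 11.9px, 14.9px, 18.6px, 23.2px, 29.1px

Step -2: 11.9 ÷ 1.250² = 7.6
Step -1: 11.9 ÷ 1.250 = 9.5
Step 0: 11.9px
Step 1: 11.9 × 1.250 = 14.9
Step 2: 11.9 × 1.250² = 18.6
Step 3: 11.9 × 1.250³ = 23.2
Step 4: 11.9 × 1.250⁴ = 29.1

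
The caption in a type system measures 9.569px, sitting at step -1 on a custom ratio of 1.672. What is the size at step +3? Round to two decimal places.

74.78px

The gap is 3 − (-1) = 4 steps, so the factor is 1.672^4.
9.569 × 1.672⁴ = 9.569 × 7.81529 ≈ 74.785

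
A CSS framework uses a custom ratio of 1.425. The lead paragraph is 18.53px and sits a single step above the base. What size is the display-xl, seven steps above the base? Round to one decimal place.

Moving from step +1 to step +7 is 6 steps up, so multiply by r⁶.
18.53 × 1.425⁶ = 18.53 × 8.37316 ≈ 155.155

155.2px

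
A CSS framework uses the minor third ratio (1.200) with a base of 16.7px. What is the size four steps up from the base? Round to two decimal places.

A modular type scale is a geometric sequence: sizeₙ = base × rⁿ.
16.7 × 1.200⁴ = 16.7 × 2.07360 ≈ 34.63

34.63px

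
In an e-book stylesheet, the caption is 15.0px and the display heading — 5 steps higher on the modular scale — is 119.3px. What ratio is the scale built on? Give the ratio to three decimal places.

r⁵ = 119.3 / 15.0, so r = (119.3/15.0)^(1/5).
r = 7.9533^(1/5) ≈ 1.5139

1.514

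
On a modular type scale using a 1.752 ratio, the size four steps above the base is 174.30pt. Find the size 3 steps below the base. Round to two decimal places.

174.30 ÷ 1.752⁷ = 174.30 ÷ 50.66858 ≈ 3.440

3.44pt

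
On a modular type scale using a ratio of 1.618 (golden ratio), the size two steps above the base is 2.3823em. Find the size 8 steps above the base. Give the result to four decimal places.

2.3823 × 1.618⁶ = 2.3823 × 17.94201 ≈ 42.7433

42.7433em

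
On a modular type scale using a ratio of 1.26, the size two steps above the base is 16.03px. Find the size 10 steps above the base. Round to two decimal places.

101.84px

The gap is 10 − (2) = 8 steps, so the factor is 1.26^8.
16.03 × 1.26⁸ = 16.03 × 6.35279 ≈ 101.835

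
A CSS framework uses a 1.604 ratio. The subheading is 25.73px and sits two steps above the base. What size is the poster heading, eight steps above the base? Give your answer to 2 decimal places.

438.19px

The gap is 8 − (2) = 6 steps, so the factor is 1.604^6.
25.73 × 1.604⁶ = 25.73 × 17.03045 ≈ 438.194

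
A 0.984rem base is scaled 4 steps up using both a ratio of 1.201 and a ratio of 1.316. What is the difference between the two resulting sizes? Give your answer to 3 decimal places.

At 1.201: 0.984 × 1.201⁴ = 2.04723rem
At 1.316: 0.984 × 1.316⁴ = 2.95134rem
Difference: 2.95134 − 2.04723 = 0.90411rem

0.904rem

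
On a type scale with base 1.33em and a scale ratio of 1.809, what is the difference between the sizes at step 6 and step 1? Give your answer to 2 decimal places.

Step 1: 1.33 × 1.809 = 2.4060em
Step 6: 1.33 × 1.809⁶ = 46.6104em
Difference: 46.6104 − 2.4060 = 44.2044em

44.20em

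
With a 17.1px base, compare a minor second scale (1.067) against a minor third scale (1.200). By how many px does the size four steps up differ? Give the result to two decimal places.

13.29px

Minor second: 17.1 × 1.067⁴ = 22.1643px
Minor third: 17.1 × 1.200⁴ = 35.4586px
Difference: 35.4586 − 22.1643 = 13.2943px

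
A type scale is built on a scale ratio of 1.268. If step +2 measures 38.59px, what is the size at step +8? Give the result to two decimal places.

The gap is 8 − (2) = 6 steps, so the factor is 1.268^6.
38.59 × 1.268⁶ = 38.59 × 4.15638 ≈ 160.395

160.39px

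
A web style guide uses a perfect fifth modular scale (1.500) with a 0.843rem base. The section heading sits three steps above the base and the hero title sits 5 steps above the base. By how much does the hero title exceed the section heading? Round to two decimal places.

Step 3: 0.843 × 1.500³ = 2.8451rem
Step 5: 0.843 × 1.500⁵ = 6.4015rem
Difference: 6.4015 − 2.8451 = 3.5564rem

3.56rem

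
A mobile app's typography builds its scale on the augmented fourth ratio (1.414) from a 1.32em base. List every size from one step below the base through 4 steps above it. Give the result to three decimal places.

Step -1: 1.32 ÷ 1.414 = 0.934
Step 0: 1.32em
Step 1: 1.32 × 1.414 = 1.866
Step 2: 1.32 × 1.414² = 2.639
Step 3: 1.32 × 1.414³ = 3.732
Step 4: 1.32 × 1.414⁴ = 5.277

0.934em, 1.320em, 1.866em, 2.639em, 3.732em, 5.277em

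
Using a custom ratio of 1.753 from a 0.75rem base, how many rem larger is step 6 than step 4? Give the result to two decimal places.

14.68rem

Step 4: 0.75 × 1.753⁴ = 7.0825rem
Step 6: 0.75 × 1.753⁶ = 21.7647rem
Difference: 21.7647 − 7.0825 = 14.6822rem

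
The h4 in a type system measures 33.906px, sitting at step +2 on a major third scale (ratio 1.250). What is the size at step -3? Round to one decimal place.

11.1px

33.906 ÷ 1.250⁵ = 33.906 ÷ 3.05176 ≈ 11.110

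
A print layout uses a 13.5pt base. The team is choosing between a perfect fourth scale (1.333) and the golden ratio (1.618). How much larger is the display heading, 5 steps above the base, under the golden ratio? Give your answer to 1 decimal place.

92.9pt

Perfect fourth: 13.5 × 1.333⁵ = 56.818pt
Golden ratio: 13.5 × 1.618⁵ = 149.702pt
Difference: 149.702 − 56.818 = 92.884pt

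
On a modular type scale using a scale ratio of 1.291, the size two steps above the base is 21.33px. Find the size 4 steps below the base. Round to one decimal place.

4.6px

21.33 ÷ 1.291⁶ = 21.33 ÷ 4.62975 ≈ 4.607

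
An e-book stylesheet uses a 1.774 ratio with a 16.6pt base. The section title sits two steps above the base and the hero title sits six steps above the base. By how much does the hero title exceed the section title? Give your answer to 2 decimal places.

465.16pt

Step 2: 16.6 × 1.774² = 52.2415pt
Step 6: 16.6 × 1.774⁶ = 517.4040pt
Difference: 517.4040 − 52.2415 = 465.1625pt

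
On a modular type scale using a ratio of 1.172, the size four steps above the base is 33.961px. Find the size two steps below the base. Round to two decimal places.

13.10px

33.961 ÷ 1.172⁶ = 33.961 ÷ 2.59159 ≈ 13.104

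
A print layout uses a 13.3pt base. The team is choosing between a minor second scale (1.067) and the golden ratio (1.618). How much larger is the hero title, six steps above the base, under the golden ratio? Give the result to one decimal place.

Minor second: 13.3 × 1.067⁶ = 19.626pt
Golden ratio: 13.3 × 1.618⁶ = 238.629pt
Difference: 238.629 − 19.626 = 219.003pt

219.0pt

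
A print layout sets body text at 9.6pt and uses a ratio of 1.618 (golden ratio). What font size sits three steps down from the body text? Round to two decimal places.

9.6 ÷ 1.618³ = 9.6 ÷ 4.23580 ≈ 2.27

2.27pt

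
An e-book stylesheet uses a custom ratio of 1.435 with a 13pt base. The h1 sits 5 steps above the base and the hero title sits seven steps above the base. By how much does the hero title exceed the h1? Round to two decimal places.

Step 5: 13.0 × 1.435⁵ = 79.1048pt
Step 7: 13.0 × 1.435⁷ = 162.8946pt
Difference: 162.8946 − 79.1048 = 83.7898pt

83.79pt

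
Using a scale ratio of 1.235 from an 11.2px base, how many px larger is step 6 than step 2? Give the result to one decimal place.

22.7px

Step 2: 11.2 × 1.235² = 17.083px
Step 6: 11.2 × 1.235⁶ = 39.739px
Difference: 39.739 − 17.083 = 22.656px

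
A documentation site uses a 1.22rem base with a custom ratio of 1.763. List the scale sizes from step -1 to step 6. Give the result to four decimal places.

0.6920rem, 1.2200rem, 2.1509rem, 3.7920rem, 6.6852rem, 11.7861rem, 20.7788rem, 36.6331rem

Step -1: 1.22 ÷ 1.763 = 0.6920
Step 0: 1.22rem
Step 1: 1.22 × 1.763 = 2.1509
Step 2: 1.22 × 1.763² = 3.7920
Step 3: 1.22 × 1.763³ = 6.6852
Step 4: 1.22 × 1.763⁴ = 11.7861
Step 5: 1.22 × 1.763⁵ = 20.7788
Step 6: 1.22 × 1.763⁶ = 36.6331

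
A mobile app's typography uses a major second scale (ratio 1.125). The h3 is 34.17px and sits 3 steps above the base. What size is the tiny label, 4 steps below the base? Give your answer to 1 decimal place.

The gap is -4 − (3) = -7 steps, so the factor is 1.125^-7.
34.17 ÷ 1.125⁷ = 34.17 ÷ 2.28070 ≈ 14.982

15.0px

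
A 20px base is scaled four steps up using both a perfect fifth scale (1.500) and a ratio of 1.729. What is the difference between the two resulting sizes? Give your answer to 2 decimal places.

77.49px

Perfect fifth: 20.0 × 1.500⁴ = 101.2500px
At 1.729: 20.0 × 1.729⁴ = 178.7351px
Difference: 178.7351 − 101.2500 = 77.4851px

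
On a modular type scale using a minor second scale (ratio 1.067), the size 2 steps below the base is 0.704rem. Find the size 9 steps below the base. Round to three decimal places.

0.704 ÷ 1.067⁷ = 0.704 ÷ 1.57453 ≈ 0.447

0.447rem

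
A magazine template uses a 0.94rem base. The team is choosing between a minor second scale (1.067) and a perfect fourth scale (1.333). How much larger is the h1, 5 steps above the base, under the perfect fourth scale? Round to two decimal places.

Minor second: 0.94 × 1.067⁵ = 1.3000rem
Perfect fourth: 0.94 × 1.333⁵ = 3.9562rem
Difference: 3.9562 − 1.3000 = 2.6562rem

2.66rem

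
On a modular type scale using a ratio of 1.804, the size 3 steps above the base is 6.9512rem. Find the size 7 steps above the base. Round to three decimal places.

73.622rem

The gap is 7 − (3) = 4 steps, so the factor is 1.804^4.
6.9512 × 1.804⁴ = 6.9512 × 10.59122 ≈ 73.622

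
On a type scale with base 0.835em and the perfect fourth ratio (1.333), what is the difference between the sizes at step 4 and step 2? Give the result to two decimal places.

1.15em

Step 2: 0.835 × 1.333² = 1.4837em
Step 4: 0.835 × 1.333⁴ = 2.6364em
Difference: 2.6364 − 1.4837 = 1.1527em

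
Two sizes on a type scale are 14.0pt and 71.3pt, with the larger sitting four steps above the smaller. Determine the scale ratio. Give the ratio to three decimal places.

1.502

r⁴ = 71.3 / 14.0, so r = (71.3/14.0)^(1/4).
r = 5.0929^(1/4) ≈ 1.5022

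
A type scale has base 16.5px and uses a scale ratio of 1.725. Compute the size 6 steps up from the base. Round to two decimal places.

434.73px

Every step multiplies by the scale ratio.
16.5 × 1.725⁶ = 16.5 × 26.34721 ≈ 434.73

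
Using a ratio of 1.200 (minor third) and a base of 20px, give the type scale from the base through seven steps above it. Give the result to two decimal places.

Step 0: 20px
Step 1: 20.0 × 1.200 = 24.00
Step 2: 20.0 × 1.200² = 28.80
Step 3: 20.0 × 1.200³ = 34.56
Step 4: 20.0 × 1.200⁴ = 41.47
Step 5: 20.0 × 1.200⁵ = 49.77
Step 6: 20.0 × 1.200⁶ = 59.72
Step 7: 20.0 × 1.200⁷ = 71.66

20.00px, 24.00px, 28.80px, 34.56px, 41.47px, 49.77px, 59.72px, 71.66px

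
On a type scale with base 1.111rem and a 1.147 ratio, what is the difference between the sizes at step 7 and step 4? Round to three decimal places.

0.979rem

Step 4: 1.111 × 1.147⁴ = 1.92295rem
Step 7: 1.111 × 1.147⁷ = 2.90174rem
Difference: 2.90174 − 1.92295 = 0.97879rem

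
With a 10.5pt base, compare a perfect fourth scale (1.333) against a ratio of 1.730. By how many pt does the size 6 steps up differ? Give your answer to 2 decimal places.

Perfect fourth: 10.5 × 1.333⁶ = 58.9074pt
At 1.730: 10.5 × 1.730⁶ = 281.4919pt
Difference: 281.4919 − 58.9074 = 222.5845pt

222.58pt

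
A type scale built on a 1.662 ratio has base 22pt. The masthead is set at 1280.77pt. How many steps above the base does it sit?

8

1.662ⁿ = 1280.77 / 22 = 58.2168
n = ln(58.2168) / ln(1.662) = 4.0642 / 0.5080 ≈ 8.00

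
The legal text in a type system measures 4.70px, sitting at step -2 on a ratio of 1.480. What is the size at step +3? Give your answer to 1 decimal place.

Moving from step -2 to step +3 is 5 steps up, so multiply by r⁵.
4.70 × 1.480⁵ = 4.70 × 7.10082 ≈ 33.374

33.4px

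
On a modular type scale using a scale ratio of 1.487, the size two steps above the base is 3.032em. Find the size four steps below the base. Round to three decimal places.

Moving from step +2 to step -4 is 6 steps down, so divide by r⁶.
3.032 ÷ 1.487⁶ = 3.032 ÷ 10.81100 ≈ 0.280

0.280em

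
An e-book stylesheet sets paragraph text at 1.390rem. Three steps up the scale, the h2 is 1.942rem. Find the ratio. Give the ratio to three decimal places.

1.118

The ratio satisfies 1.390 × r³ = 1.942, so r = (1.942 / 1.390)^(1/3).
r = 1.3971^(1/3) ≈ 1.1179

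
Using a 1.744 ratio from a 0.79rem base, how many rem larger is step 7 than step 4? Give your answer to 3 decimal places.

31.458rem

Step 4: 0.79 × 1.744⁴ = 7.30824rem
Step 7: 0.79 × 1.744⁷ = 38.76613rem
Difference: 38.76613 − 7.30824 = 31.45789rem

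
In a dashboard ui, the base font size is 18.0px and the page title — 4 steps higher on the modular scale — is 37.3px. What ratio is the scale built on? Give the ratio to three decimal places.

1.200

r⁴ = 37.3 / 18.0, so r = (37.3/18.0)^(1/4).
r = 2.0722^(1/4) ≈ 1.1998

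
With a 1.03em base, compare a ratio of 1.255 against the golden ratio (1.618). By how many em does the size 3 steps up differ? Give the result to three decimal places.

At 1.255: 1.03 × 1.255³ = 2.03596em
Golden ratio: 1.03 × 1.618³ = 4.36288em
Difference: 4.36288 − 2.03596 = 2.32692em

2.327em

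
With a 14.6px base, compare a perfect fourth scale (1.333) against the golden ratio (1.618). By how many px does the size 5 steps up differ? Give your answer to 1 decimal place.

Perfect fourth: 14.6 × 1.333⁵ = 61.447px
Golden ratio: 14.6 × 1.618⁵ = 161.899px
Difference: 161.899 − 61.447 = 100.452px

100.5px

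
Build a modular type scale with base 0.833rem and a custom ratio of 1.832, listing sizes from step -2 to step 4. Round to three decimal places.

Step -2: 0.833 ÷ 1.832² = 0.248
Step -1: 0.833 ÷ 1.832 = 0.455
Step 0: 0.833rem
Step 1: 0.833 × 1.832 = 1.526
Step 2: 0.833 × 1.832² = 2.796
Step 3: 0.833 × 1.832³ = 5.122
Step 4: 0.833 × 1.832⁴ = 9.383

0.248rem, 0.455rem, 0.833rem, 1.526rem, 2.796rem, 5.122rem, 9.383rem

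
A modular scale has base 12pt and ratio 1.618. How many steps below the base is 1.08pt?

1.618ⁿ = 12 / 1.08 = 11.1111
n = ln(11.1111) / ln(1.618) = 2.4079 / 0.4812 ≈ 5.00

5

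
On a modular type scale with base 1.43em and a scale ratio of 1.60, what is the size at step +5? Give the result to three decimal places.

1.43 × 1.60⁵ = 1.43 × 10.48576 ≈ 14.995

14.995em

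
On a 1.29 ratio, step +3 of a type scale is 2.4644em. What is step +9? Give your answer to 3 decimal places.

11.357em

The gap is 9 − (3) = 6 steps, so the factor is 1.29^6.
2.4644 × 1.29⁶ = 2.4644 × 4.60827 ≈ 11.357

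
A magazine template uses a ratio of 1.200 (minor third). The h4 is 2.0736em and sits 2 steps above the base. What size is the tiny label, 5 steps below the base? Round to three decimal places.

0.579em

The gap is -5 − (2) = -7 steps, so the factor is 1.200^-7.
2.0736 ÷ 1.200⁷ = 2.0736 ÷ 3.58318 ≈ 0.579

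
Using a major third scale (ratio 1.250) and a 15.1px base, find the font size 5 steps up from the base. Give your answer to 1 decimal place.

15.1 × 1.250⁵ = 15.1 × 3.05176 ≈ 46.08

46.1px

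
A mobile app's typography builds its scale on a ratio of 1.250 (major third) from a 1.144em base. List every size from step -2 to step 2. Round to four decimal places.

0.7322em, 0.9152em, 1.1440em, 1.4300em, 1.7875em

Step -2: 1.144 ÷ 1.250² = 0.7322
Step -1: 1.144 ÷ 1.250 = 0.9152
Step 0: 1.144em
Step 1: 1.144 × 1.250 = 1.4300
Step 2: 1.144 × 1.250² = 1.7875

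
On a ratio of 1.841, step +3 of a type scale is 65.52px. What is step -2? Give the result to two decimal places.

65.52 ÷ 1.841⁵ = 65.52 ÷ 21.14798 ≈ 3.098

3.10px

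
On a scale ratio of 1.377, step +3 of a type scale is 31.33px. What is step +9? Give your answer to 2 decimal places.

31.33 × 1.377⁶ = 31.33 × 6.81716 ≈ 213.582

213.58px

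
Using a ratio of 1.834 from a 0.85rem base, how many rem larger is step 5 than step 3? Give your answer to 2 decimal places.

Step 3: 0.85 × 1.834³ = 5.2434rem
Step 5: 0.85 × 1.834⁵ = 17.6366rem
Difference: 17.6366 − 5.2434 = 12.3932rem

12.39rem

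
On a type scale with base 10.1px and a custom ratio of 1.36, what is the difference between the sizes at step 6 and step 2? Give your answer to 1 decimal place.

45.2px

Step 2: 10.1 × 1.36² = 18.681px
Step 6: 10.1 × 1.36⁶ = 63.908px
Difference: 63.908 − 18.681 = 45.227px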